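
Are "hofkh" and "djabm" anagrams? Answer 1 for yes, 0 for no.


Strings: "hofkh", "djabm"
Sorted first:  fhhko
Sorted second: abdjm
Differ at position 0: 'f' vs 'a' => not anagrams

0


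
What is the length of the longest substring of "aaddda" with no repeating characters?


Input: "aaddda"
Sliding window (track last position of each char):
  Position 0 ('a'): window [0,0] length 1 -- new best
  Position 1 ('a'): repeat (last at 0), move window start to 1
  Position 1 ('a'): window [1,1] length 1
  Position 2 ('d'): window [1,2] length 2 -- new best
  Position 3 ('d'): repeat (last at 2), move window start to 3
  Position 3 ('d'): window [3,3] length 1
  Position 4 ('d'): repeat (last at 3), move window start to 4
  Position 4 ('d'): window [4,4] length 1
  Position 5 ('a'): window [4,5] length 2
Longest substring with no repeats: "ad" with length 2

2


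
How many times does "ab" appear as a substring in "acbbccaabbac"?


Searching for "ab" in "acbbccaabbac"
Scanning each position:
  Position 0: "ac" => no
  Position 1: "cb" => no
  Position 2: "bb" => no
  Position 3: "bc" => no
  Position 4: "cc" => no
  Position 5: "ca" => no
  Position 6: "aa" => no
  Position 7: "ab" => MATCH
  Position 8: "bb" => no
  Position 9: "ba" => no
  Position 10: "ac" => no
Total occurrences: 1

1


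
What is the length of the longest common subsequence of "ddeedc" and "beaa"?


LCS of "ddeedc" and "beaa"
DP table:
           b    e    a    a
      0    0    0    0    0
  d   0    0    0    0    0
  d   0    0    0    0    0
  e   0    0    1    1    1
  e   0    0    1    1    1
  d   0    0    1    1    1
  c   0    0    1    1    1
LCS length = dp[6][4] = 1

1


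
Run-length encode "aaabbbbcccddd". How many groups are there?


Input: aaabbbbcccddd
Scanning for consecutive runs:
  Group 1: 'a' x 3 (positions 0-2)
  Group 2: 'b' x 4 (positions 3-6)
  Group 3: 'c' x 3 (positions 7-9)
  Group 4: 'd' x 3 (positions 10-12)
Total groups: 4

4


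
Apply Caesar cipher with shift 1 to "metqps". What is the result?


Caesar cipher: shift "metqps" by 1
  'm' (pos 12) + 1 = pos 13 = 'n'
  'e' (pos 4) + 1 = pos 5 = 'f'
  't' (pos 19) + 1 = pos 20 = 'u'
  'q' (pos 16) + 1 = pos 17 = 'r'
  'p' (pos 15) + 1 = pos 16 = 'q'
  's' (pos 18) + 1 = pos 19 = 't'
Result: nfurqt

nfurqt


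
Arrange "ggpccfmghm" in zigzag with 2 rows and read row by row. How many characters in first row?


Zigzag "ggpccfmghm" into 2 rows:
Placing characters:
  'g' => row 0
  'g' => row 1
  'p' => row 0
  'c' => row 1
  'c' => row 0
  'f' => row 1
  'm' => row 0
  'g' => row 1
  'h' => row 0
  'm' => row 1
Rows:
  Row 0: "gpcmh"
  Row 1: "gcfgm"
First row length: 5

5


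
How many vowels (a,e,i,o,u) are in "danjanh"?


Input: danjanh
Checking each character:
  'd' at position 0: consonant
  'a' at position 1: vowel (running total: 1)
  'n' at position 2: consonant
  'j' at position 3: consonant
  'a' at position 4: vowel (running total: 2)
  'n' at position 5: consonant
  'h' at position 6: consonant
Total vowels: 2

2


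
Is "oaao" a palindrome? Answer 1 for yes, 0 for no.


Input: oaao
Reversed: oaao
  Compare pos 0 ('o') with pos 3 ('o'): match
  Compare pos 1 ('a') with pos 2 ('a'): match
Result: palindrome

1


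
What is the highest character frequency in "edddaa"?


Input: edddaa
Character counts:
  'a': 2
  'd': 3
  'e': 1
Maximum frequency: 3

3


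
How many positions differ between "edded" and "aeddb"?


Comparing "edded" and "aeddb" position by position:
  Position 0: 'e' vs 'a' => DIFFER
  Position 1: 'd' vs 'e' => DIFFER
  Position 2: 'd' vs 'd' => same
  Position 3: 'e' vs 'd' => DIFFER
  Position 4: 'd' vs 'b' => DIFFER
Positions that differ: 4

4


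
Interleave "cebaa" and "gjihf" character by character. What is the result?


Interleaving "cebaa" and "gjihf":
  Position 0: 'c' from first, 'g' from second => "cg"
  Position 1: 'e' from first, 'j' from second => "ej"
  Position 2: 'b' from first, 'i' from second => "bi"
  Position 3: 'a' from first, 'h' from second => "ah"
  Position 4: 'a' from first, 'f' from second => "af"
Result: cgejbiahaf

cgejbiahaf


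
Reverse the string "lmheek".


Input: lmheek
Reading characters right to left:
  Position 5: 'k'
  Position 4: 'e'
  Position 3: 'e'
  Position 2: 'h'
  Position 1: 'm'
  Position 0: 'l'
Reversed: keehml

keehml


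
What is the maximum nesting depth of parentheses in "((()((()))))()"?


Input: "((()((()))))()"
Tracking depth:
  Position 0 '(': depth becomes 1
  Position 1 '(': depth becomes 2
  Position 2 '(': depth becomes 3
  Position 3 ')': depth becomes 2
  Position 4 '(': depth becomes 3
  Position 5 '(': depth becomes 4
  Position 6 '(': depth becomes 5
  Position 7 ')': depth becomes 4
  Position 8 ')': depth becomes 3
  Position 9 ')': depth becomes 2
  Position 10 ')': depth becomes 1
  Position 11 ')': depth becomes 0
  Position 12 '(': depth becomes 1
  Position 13 ')': depth becomes 0
Maximum depth reached: 5

5


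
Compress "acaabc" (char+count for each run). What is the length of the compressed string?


Input: acaabc
Runs:
  'a' x 1 => "a1"
  'c' x 1 => "c1"
  'a' x 2 => "a2"
  'b' x 1 => "b1"
  'c' x 1 => "c1"
Compressed: "a1c1a2b1c1"
Compressed length: 10

10


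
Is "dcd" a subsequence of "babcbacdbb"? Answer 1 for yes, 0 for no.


Check if "dcd" is a subsequence of "babcbacdbb"
Greedy scan:
  Position 0 ('b'): no match needed
  Position 1 ('a'): no match needed
  Position 2 ('b'): no match needed
  Position 3 ('c'): no match needed
  Position 4 ('b'): no match needed
  Position 5 ('a'): no match needed
  Position 6 ('c'): no match needed
  Position 7 ('d'): matches sub[0] = 'd'
  Position 8 ('b'): no match needed
  Position 9 ('b'): no match needed
Only matched 1/3 characters => not a subsequence

0


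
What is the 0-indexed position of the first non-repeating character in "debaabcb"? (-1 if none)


Input: debaabcb
Character frequencies:
  'a': 2
  'b': 3
  'c': 1
  'd': 1
  'e': 1
Scanning left to right for freq == 1:
  Position 0 ('d'): unique! => answer = 0

0


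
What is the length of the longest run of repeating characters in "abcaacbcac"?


Input: "abcaacbcac"
Scanning for longest run:
  Position 1 ('b'): new char, reset run to 1
  Position 2 ('c'): new char, reset run to 1
  Position 3 ('a'): new char, reset run to 1
  Position 4 ('a'): continues run of 'a', length=2
  Position 5 ('c'): new char, reset run to 1
  Position 6 ('b'): new char, reset run to 1
  Position 7 ('c'): new char, reset run to 1
  Position 8 ('a'): new char, reset run to 1
  Position 9 ('c'): new char, reset run to 1
Longest run: 'a' with length 2

2


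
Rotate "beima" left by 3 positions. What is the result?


Input: "beima", rotate left by 3
First 3 characters: "bei"
Remaining characters: "ma"
Concatenate remaining + first: "ma" + "bei" = "mabei"

mabei


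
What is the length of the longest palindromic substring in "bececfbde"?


Input: "bececfbde"
Checking substrings for palindromes:
  [1:4] "ece" (len 3) => palindrome
  [2:5] "cec" (len 3) => palindrome
Longest palindromic substring: "ece" with length 3

3


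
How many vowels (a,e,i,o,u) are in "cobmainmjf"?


Input: cobmainmjf
Checking each character:
  'c' at position 0: consonant
  'o' at position 1: vowel (running total: 1)
  'b' at position 2: consonant
  'm' at position 3: consonant
  'a' at position 4: vowel (running total: 2)
  'i' at position 5: vowel (running total: 3)
  'n' at position 6: consonant
  'm' at position 7: consonant
  'j' at position 8: consonant
  'f' at position 9: consonant
Total vowels: 3

3


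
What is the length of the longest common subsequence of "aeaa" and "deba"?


LCS of "aeaa" and "deba"
DP table:
           d    e    b    a
      0    0    0    0    0
  a   0    0    0    0    1
  e   0    0    1    1    1
  a   0    0    1    1    2
  a   0    0    1    1    2
LCS length = dp[4][4] = 2

2


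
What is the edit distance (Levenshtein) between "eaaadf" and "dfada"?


Computing edit distance: "eaaadf" -> "dfada"
DP table:
           d    f    a    d    a
      0    1    2    3    4    5
  e   1    1    2    3    4    5
  a   2    2    2    2    3    4
  a   3    3    3    2    3    3
  a   4    4    4    3    3    3
  d   5    4    5    4    3    4
  f   6    5    4    5    4    4
Edit distance = dp[6][5] = 4

4


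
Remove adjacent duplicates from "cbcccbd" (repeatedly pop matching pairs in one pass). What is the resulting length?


Input: cbcccbd
Stack-based adjacent duplicate removal:
  Read 'c': push. Stack: c
  Read 'b': push. Stack: cb
  Read 'c': push. Stack: cbc
  Read 'c': matches stack top 'c' => pop. Stack: cb
  Read 'c': push. Stack: cbc
  Read 'b': push. Stack: cbcb
  Read 'd': push. Stack: cbcbd
Final stack: "cbcbd" (length 5)

5


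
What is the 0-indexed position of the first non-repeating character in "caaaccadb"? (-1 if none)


Input: caaaccadb
Character frequencies:
  'a': 4
  'b': 1
  'c': 3
  'd': 1
Scanning left to right for freq == 1:
  Position 0 ('c'): freq=3, skip
  Position 1 ('a'): freq=4, skip
  Position 2 ('a'): freq=4, skip
  Position 3 ('a'): freq=4, skip
  Position 4 ('c'): freq=3, skip
  Position 5 ('c'): freq=3, skip
  Position 6 ('a'): freq=4, skip
  Position 7 ('d'): unique! => answer = 7

7


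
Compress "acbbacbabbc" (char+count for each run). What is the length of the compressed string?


Input: acbbacbabbc
Runs:
  'a' x 1 => "a1"
  'c' x 1 => "c1"
  'b' x 2 => "b2"
  'a' x 1 => "a1"
  'c' x 1 => "c1"
  'b' x 1 => "b1"
  'a' x 1 => "a1"
  'b' x 2 => "b2"
  'c' x 1 => "c1"
Compressed: "a1c1b2a1c1b1a1b2c1"
Compressed length: 18

18


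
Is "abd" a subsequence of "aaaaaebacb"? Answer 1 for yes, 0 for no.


Check if "abd" is a subsequence of "aaaaaebacb"
Greedy scan:
  Position 0 ('a'): matches sub[0] = 'a'
  Position 1 ('a'): no match needed
  Position 2 ('a'): no match needed
  Position 3 ('a'): no match needed
  Position 4 ('a'): no match needed
  Position 5 ('e'): no match needed
  Position 6 ('b'): matches sub[1] = 'b'
  Position 7 ('a'): no match needed
  Position 8 ('c'): no match needed
  Position 9 ('b'): no match needed
Only matched 2/3 characters => not a subsequence

0


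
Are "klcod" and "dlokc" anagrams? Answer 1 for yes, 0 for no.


Strings: "klcod", "dlokc"
Sorted first:  cdklo
Sorted second: cdklo
Sorted forms match => anagrams

1


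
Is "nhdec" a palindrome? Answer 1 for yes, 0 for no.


Input: nhdec
Reversed: cedhn
  Compare pos 0 ('n') with pos 4 ('c'): MISMATCH
  Compare pos 1 ('h') with pos 3 ('e'): MISMATCH
Result: not a palindrome

0


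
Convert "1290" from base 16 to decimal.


Input: "1290" in base 16
Positional expansion:
  Digit '1' (value 1) x 16^3 = 4096
  Digit '2' (value 2) x 16^2 = 512
  Digit '9' (value 9) x 16^1 = 144
  Digit '0' (value 0) x 16^0 = 0
Sum = 4752

4752


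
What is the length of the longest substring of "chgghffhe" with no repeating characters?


Input: "chgghffhe"
Sliding window (track last position of each char):
  Position 0 ('c'): window [0,0] length 1 -- new best
  Position 1 ('h'): window [0,1] length 2 -- new best
  Position 2 ('g'): window [0,2] length 3 -- new best
  Position 3 ('g'): repeat (last at 2), move window start to 3
  Position 3 ('g'): window [3,3] length 1
  Position 4 ('h'): window [3,4] length 2
  Position 5 ('f'): window [3,5] length 3
  Position 6 ('f'): repeat (last at 5), move window start to 6
  Position 6 ('f'): window [6,6] length 1
  Position 7 ('h'): window [6,7] length 2
  Position 8 ('e'): window [6,8] length 3
Longest substring with no repeats: "chg" with length 3

3


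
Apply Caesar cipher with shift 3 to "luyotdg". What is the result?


Caesar cipher: shift "luyotdg" by 3
  'l' (pos 11) + 3 = pos 14 = 'o'
  'u' (pos 20) + 3 = pos 23 = 'x'
  'y' (pos 24) + 3 = pos 1 = 'b'
  'o' (pos 14) + 3 = pos 17 = 'r'
  't' (pos 19) + 3 = pos 22 = 'w'
  'd' (pos 3) + 3 = pos 6 = 'g'
  'g' (pos 6) + 3 = pos 9 = 'j'
Result: oxbrwgj

oxbrwgj


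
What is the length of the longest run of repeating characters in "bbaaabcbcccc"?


Input: "bbaaabcbcccc"
Scanning for longest run:
  Position 1 ('b'): continues run of 'b', length=2
  Position 2 ('a'): new char, reset run to 1
  Position 3 ('a'): continues run of 'a', length=2
  Position 4 ('a'): continues run of 'a', length=3
  Position 5 ('b'): new char, reset run to 1
  Position 6 ('c'): new char, reset run to 1
  Position 7 ('b'): new char, reset run to 1
  Position 8 ('c'): new char, reset run to 1
  Position 9 ('c'): continues run of 'c', length=2
  Position 10 ('c'): continues run of 'c', length=3
  Position 11 ('c'): continues run of 'c', length=4
Longest run: 'c' with length 4

4


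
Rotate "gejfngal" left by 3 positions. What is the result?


Input: "gejfngal", rotate left by 3
First 3 characters: "gej"
Remaining characters: "fngal"
Concatenate remaining + first: "fngal" + "gej" = "fngalgej"

fngalgej


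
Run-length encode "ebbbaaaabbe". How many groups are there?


Input: ebbbaaaabbe
Scanning for consecutive runs:
  Group 1: 'e' x 1 (positions 0-0)
  Group 2: 'b' x 3 (positions 1-3)
  Group 3: 'a' x 4 (positions 4-7)
  Group 4: 'b' x 2 (positions 8-9)
  Group 5: 'e' x 1 (positions 10-10)
Total groups: 5

5


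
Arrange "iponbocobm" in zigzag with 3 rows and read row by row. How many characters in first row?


Zigzag "iponbocobm" into 3 rows:
Placing characters:
  'i' => row 0
  'p' => row 1
  'o' => row 2
  'n' => row 1
  'b' => row 0
  'o' => row 1
  'c' => row 2
  'o' => row 1
  'b' => row 0
  'm' => row 1
Rows:
  Row 0: "ibb"
  Row 1: "pnoom"
  Row 2: "oc"
First row length: 3

3


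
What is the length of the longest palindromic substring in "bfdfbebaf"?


Input: "bfdfbebaf"
Checking substrings for palindromes:
  [0:5] "bfdfb" (len 5) => palindrome
  [1:4] "fdf" (len 3) => palindrome
  [4:7] "beb" (len 3) => palindrome
Longest palindromic substring: "bfdfb" with length 5

5


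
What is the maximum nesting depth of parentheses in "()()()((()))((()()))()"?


Input: "()()()((()))((()()))()"
Tracking depth:
  Position 0 '(': depth becomes 1
  Position 1 ')': depth becomes 0
  Position 2 '(': depth becomes 1
  Position 3 ')': depth becomes 0
  Position 4 '(': depth becomes 1
  Position 5 ')': depth becomes 0
  Position 6 '(': depth becomes 1
  Position 7 '(': depth becomes 2
  Position 8 '(': depth becomes 3
  Position 9 ')': depth becomes 2
  Position 10 ')': depth becomes 1
  Position 11 ')': depth becomes 0
  Position 12 '(': depth becomes 1
  Position 13 '(': depth becomes 2
  Position 14 '(': depth becomes 3
  Position 15 ')': depth becomes 2
  Position 16 '(': depth becomes 3
  Position 17 ')': depth becomes 2
  Position 18 ')': depth becomes 1
  Position 19 ')': depth becomes 0
  Position 20 '(': depth becomes 1
  Position 21 ')': depth becomes 0
Maximum depth reached: 3

3


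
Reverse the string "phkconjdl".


Input: phkconjdl
Reading characters right to left:
  Position 8: 'l'
  Position 7: 'd'
  Position 6: 'j'
  Position 5: 'n'
  Position 4: 'o'
  Position 3: 'c'
  Position 2: 'k'
  Position 1: 'h'
  Position 0: 'p'
Reversed: ldjnockhp

ldjnockhp


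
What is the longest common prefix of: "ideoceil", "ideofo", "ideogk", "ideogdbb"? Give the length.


Words: ideoceil, ideofo, ideogk, ideogdbb
  Position 0: all 'i' => match
  Position 1: all 'd' => match
  Position 2: all 'e' => match
  Position 3: all 'o' => match
  Position 4: ('c', 'f', 'g', 'g') => mismatch, stop
LCP = "ideo" (length 4)

4


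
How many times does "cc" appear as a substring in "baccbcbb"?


Searching for "cc" in "baccbcbb"
Scanning each position:
  Position 0: "ba" => no
  Position 1: "ac" => no
  Position 2: "cc" => MATCH
  Position 3: "cb" => no
  Position 4: "bc" => no
  Position 5: "cb" => no
  Position 6: "bb" => no
Total occurrences: 1

1


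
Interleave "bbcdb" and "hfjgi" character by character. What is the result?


Interleaving "bbcdb" and "hfjgi":
  Position 0: 'b' from first, 'h' from second => "bh"
  Position 1: 'b' from first, 'f' from second => "bf"
  Position 2: 'c' from first, 'j' from second => "cj"
  Position 3: 'd' from first, 'g' from second => "dg"
  Position 4: 'b' from first, 'i' from second => "bi"
Result: bhbfcjdgbi

bhbfcjdgbi


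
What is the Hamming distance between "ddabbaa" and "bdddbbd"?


Comparing "ddabbaa" and "bdddbbd" position by position:
  Position 0: 'd' vs 'b' => differ
  Position 1: 'd' vs 'd' => same
  Position 2: 'a' vs 'd' => differ
  Position 3: 'b' vs 'd' => differ
  Position 4: 'b' vs 'b' => same
  Position 5: 'a' vs 'b' => differ
  Position 6: 'a' vs 'd' => differ
Total differences (Hamming distance): 5

5


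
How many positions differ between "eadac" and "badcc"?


Comparing "eadac" and "badcc" position by position:
  Position 0: 'e' vs 'b' => DIFFER
  Position 1: 'a' vs 'a' => same
  Position 2: 'd' vs 'd' => same
  Position 3: 'a' vs 'c' => DIFFER
  Position 4: 'c' vs 'c' => same
Positions that differ: 2

2


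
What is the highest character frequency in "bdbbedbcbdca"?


Input: bdbbedbcbdca
Character counts:
  'a': 1
  'b': 5
  'c': 2
  'd': 3
  'e': 1
Maximum frequency: 5

5


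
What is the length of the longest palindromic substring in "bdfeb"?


Input: "bdfeb"
Checking substrings for palindromes:
  No multi-char palindromic substrings found
Longest palindromic substring: "b" with length 1

1


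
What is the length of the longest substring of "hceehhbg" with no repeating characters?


Input: "hceehhbg"
Sliding window (track last position of each char):
  Position 0 ('h'): window [0,0] length 1 -- new best
  Position 1 ('c'): window [0,1] length 2 -- new best
  Position 2 ('e'): window [0,2] length 3 -- new best
  Position 3 ('e'): repeat (last at 2), move window start to 3
  Position 3 ('e'): window [3,3] length 1
  Position 4 ('h'): window [3,4] length 2
  Position 5 ('h'): repeat (last at 4), move window start to 5
  Position 5 ('h'): window [5,5] length 1
  Position 6 ('b'): window [5,6] length 2
  Position 7 ('g'): window [5,7] length 3
Longest substring with no repeats: "hce" with length 3

3


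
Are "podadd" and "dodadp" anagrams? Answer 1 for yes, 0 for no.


Strings: "podadd", "dodadp"
Sorted first:  adddop
Sorted second: adddop
Sorted forms match => anagrams

1


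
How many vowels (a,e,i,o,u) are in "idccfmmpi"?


Input: idccfmmpi
Checking each character:
  'i' at position 0: vowel (running total: 1)
  'd' at position 1: consonant
  'c' at position 2: consonant
  'c' at position 3: consonant
  'f' at position 4: consonant
  'm' at position 5: consonant
  'm' at position 6: consonant
  'p' at position 7: consonant
  'i' at position 8: vowel (running total: 2)
Total vowels: 2

2


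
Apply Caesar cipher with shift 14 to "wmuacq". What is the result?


Caesar cipher: shift "wmuacq" by 14
  'w' (pos 22) + 14 = pos 10 = 'k'
  'm' (pos 12) + 14 = pos 0 = 'a'
  'u' (pos 20) + 14 = pos 8 = 'i'
  'a' (pos 0) + 14 = pos 14 = 'o'
  'c' (pos 2) + 14 = pos 16 = 'q'
  'q' (pos 16) + 14 = pos 4 = 'e'
Result: kaioqe

kaioqe


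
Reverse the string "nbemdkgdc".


Input: nbemdkgdc
Reading characters right to left:
  Position 8: 'c'
  Position 7: 'd'
  Position 6: 'g'
  Position 5: 'k'
  Position 4: 'd'
  Position 3: 'm'
  Position 2: 'e'
  Position 1: 'b'
  Position 0: 'n'
Reversed: cdgkdmebn

cdgkdmebn


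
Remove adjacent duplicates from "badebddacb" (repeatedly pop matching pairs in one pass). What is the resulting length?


Input: badebddacb
Stack-based adjacent duplicate removal:
  Read 'b': push. Stack: b
  Read 'a': push. Stack: ba
  Read 'd': push. Stack: bad
  Read 'e': push. Stack: bade
  Read 'b': push. Stack: badeb
  Read 'd': push. Stack: badebd
  Read 'd': matches stack top 'd' => pop. Stack: badeb
  Read 'a': push. Stack: badeba
  Read 'c': push. Stack: badebac
  Read 'b': push. Stack: badebacb
Final stack: "badebacb" (length 8)

8


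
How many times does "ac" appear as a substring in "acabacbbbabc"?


Searching for "ac" in "acabacbbbabc"
Scanning each position:
  Position 0: "ac" => MATCH
  Position 1: "ca" => no
  Position 2: "ab" => no
  Position 3: "ba" => no
  Position 4: "ac" => MATCH
  Position 5: "cb" => no
  Position 6: "bb" => no
  Position 7: "bb" => no
  Position 8: "ba" => no
  Position 9: "ab" => no
  Position 10: "bc" => no
Total occurrences: 2

2


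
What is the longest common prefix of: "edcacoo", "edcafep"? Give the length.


Words: edcacoo, edcafep
  Position 0: all 'e' => match
  Position 1: all 'd' => match
  Position 2: all 'c' => match
  Position 3: all 'a' => match
  Position 4: ('c', 'f') => mismatch, stop
LCP = "edca" (length 4)

4


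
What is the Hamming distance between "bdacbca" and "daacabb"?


Comparing "bdacbca" and "daacabb" position by position:
  Position 0: 'b' vs 'd' => differ
  Position 1: 'd' vs 'a' => differ
  Position 2: 'a' vs 'a' => same
  Position 3: 'c' vs 'c' => same
  Position 4: 'b' vs 'a' => differ
  Position 5: 'c' vs 'b' => differ
  Position 6: 'a' vs 'b' => differ
Total differences (Hamming distance): 5

5


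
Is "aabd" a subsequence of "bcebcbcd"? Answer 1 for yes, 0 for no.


Check if "aabd" is a subsequence of "bcebcbcd"
Greedy scan:
  Position 0 ('b'): no match needed
  Position 1 ('c'): no match needed
  Position 2 ('e'): no match needed
  Position 3 ('b'): no match needed
  Position 4 ('c'): no match needed
  Position 5 ('b'): no match needed
  Position 6 ('c'): no match needed
  Position 7 ('d'): no match needed
Only matched 0/4 characters => not a subsequence

0


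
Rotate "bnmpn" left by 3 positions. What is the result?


Input: "bnmpn", rotate left by 3
First 3 characters: "bnm"
Remaining characters: "pn"
Concatenate remaining + first: "pn" + "bnm" = "pnbnm"

pnbnm


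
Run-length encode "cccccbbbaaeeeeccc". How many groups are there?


Input: cccccbbbaaeeeeccc
Scanning for consecutive runs:
  Group 1: 'c' x 5 (positions 0-4)
  Group 2: 'b' x 3 (positions 5-7)
  Group 3: 'a' x 2 (positions 8-9)
  Group 4: 'e' x 4 (positions 10-13)
  Group 5: 'c' x 3 (positions 14-16)
Total groups: 5

5


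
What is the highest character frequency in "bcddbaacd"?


Input: bcddbaacd
Character counts:
  'a': 2
  'b': 2
  'c': 2
  'd': 3
Maximum frequency: 3

3


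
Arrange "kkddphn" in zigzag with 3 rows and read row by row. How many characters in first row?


Zigzag "kkddphn" into 3 rows:
Placing characters:
  'k' => row 0
  'k' => row 1
  'd' => row 2
  'd' => row 1
  'p' => row 0
  'h' => row 1
  'n' => row 2
Rows:
  Row 0: "kp"
  Row 1: "kdh"
  Row 2: "dn"
First row length: 2

2


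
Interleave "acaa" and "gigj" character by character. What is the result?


Interleaving "acaa" and "gigj":
  Position 0: 'a' from first, 'g' from second => "ag"
  Position 1: 'c' from first, 'i' from second => "ci"
  Position 2: 'a' from first, 'g' from second => "ag"
  Position 3: 'a' from first, 'j' from second => "aj"
Result: agciagaj

agciagaj


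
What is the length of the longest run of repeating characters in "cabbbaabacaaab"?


Input: "cabbbaabacaaab"
Scanning for longest run:
  Position 1 ('a'): new char, reset run to 1
  Position 2 ('b'): new char, reset run to 1
  Position 3 ('b'): continues run of 'b', length=2
  Position 4 ('b'): continues run of 'b', length=3
  Position 5 ('a'): new char, reset run to 1
  Position 6 ('a'): continues run of 'a', length=2
  Position 7 ('b'): new char, reset run to 1
  Position 8 ('a'): new char, reset run to 1
  Position 9 ('c'): new char, reset run to 1
  Position 10 ('a'): new char, reset run to 1
  Position 11 ('a'): continues run of 'a', length=2
  Position 12 ('a'): continues run of 'a', length=3
  Position 13 ('b'): new char, reset run to 1
Longest run: 'b' with length 3

3


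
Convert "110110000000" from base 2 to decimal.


Input: "110110000000" in base 2
Positional expansion:
  Digit '1' (value 1) x 2^11 = 2048
  Digit '1' (value 1) x 2^10 = 1024
  Digit '0' (value 0) x 2^9 = 0
  Digit '1' (value 1) x 2^8 = 256
  Digit '1' (value 1) x 2^7 = 128
  Digit '0' (value 0) x 2^6 = 0
  Digit '0' (value 0) x 2^5 = 0
  Digit '0' (value 0) x 2^4 = 0
  Digit '0' (value 0) x 2^3 = 0
  Digit '0' (value 0) x 2^2 = 0
  Digit '0' (value 0) x 2^1 = 0
  Digit '0' (value 0) x 2^0 = 0
Sum = 3456

3456


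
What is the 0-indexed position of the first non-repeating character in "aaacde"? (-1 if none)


Input: aaacde
Character frequencies:
  'a': 3
  'c': 1
  'd': 1
  'e': 1
Scanning left to right for freq == 1:
  Position 0 ('a'): freq=3, skip
  Position 1 ('a'): freq=3, skip
  Position 2 ('a'): freq=3, skip
  Position 3 ('c'): unique! => answer = 3

3


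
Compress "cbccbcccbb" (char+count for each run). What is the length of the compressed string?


Input: cbccbcccbb
Runs:
  'c' x 1 => "c1"
  'b' x 1 => "b1"
  'c' x 2 => "c2"
  'b' x 1 => "b1"
  'c' x 3 => "c3"
  'b' x 2 => "b2"
Compressed: "c1b1c2b1c3b2"
Compressed length: 12

12


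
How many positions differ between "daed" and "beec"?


Comparing "daed" and "beec" position by position:
  Position 0: 'd' vs 'b' => DIFFER
  Position 1: 'a' vs 'e' => DIFFER
  Position 2: 'e' vs 'e' => same
  Position 3: 'd' vs 'c' => DIFFER
Positions that differ: 3

3


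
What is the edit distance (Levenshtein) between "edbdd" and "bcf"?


Computing edit distance: "edbdd" -> "bcf"
DP table:
           b    c    f
      0    1    2    3
  e   1    1    2    3
  d   2    2    2    3
  b   3    2    3    3
  d   4    3    3    4
  d   5    4    4    4
Edit distance = dp[5][3] = 4

4


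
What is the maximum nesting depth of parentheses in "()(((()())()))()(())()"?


Input: "()(((()())()))()(())()"
Tracking depth:
  Position 0 '(': depth becomes 1
  Position 1 ')': depth becomes 0
  Position 2 '(': depth becomes 1
  Position 3 '(': depth becomes 2
  Position 4 '(': depth becomes 3
  Position 5 '(': depth becomes 4
  Position 6 ')': depth becomes 3
  Position 7 '(': depth becomes 4
  Position 8 ')': depth becomes 3
  Position 9 ')': depth becomes 2
  Position 10 '(': depth becomes 3
  Position 11 ')': depth becomes 2
  Position 12 ')': depth becomes 1
  Position 13 ')': depth becomes 0
  Position 14 '(': depth becomes 1
  Position 15 ')': depth becomes 0
  Position 16 '(': depth becomes 1
  Position 17 '(': depth becomes 2
  Position 18 ')': depth becomes 1
  Position 19 ')': depth becomes 0
  Position 20 '(': depth becomes 1
  Position 21 ')': depth becomes 0
Maximum depth reached: 4

4


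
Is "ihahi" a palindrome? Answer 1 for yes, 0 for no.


Input: ihahi
Reversed: ihahi
  Compare pos 0 ('i') with pos 4 ('i'): match
  Compare pos 1 ('h') with pos 3 ('h'): match
Result: palindrome

1


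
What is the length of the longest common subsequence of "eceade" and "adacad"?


LCS of "eceade" and "adacad"
DP table:
           a    d    a    c    a    d
      0    0    0    0    0    0    0
  e   0    0    0    0    0    0    0
  c   0    0    0    0    1    1    1
  e   0    0    0    0    1    1    1
  a   0    1    1    1    1    2    2
  d   0    1    2    2    2    2    3
  e   0    1    2    2    2    2    3
LCS length = dp[6][6] = 3

3


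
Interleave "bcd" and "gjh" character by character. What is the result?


Interleaving "bcd" and "gjh":
  Position 0: 'b' from first, 'g' from second => "bg"
  Position 1: 'c' from first, 'j' from second => "cj"
  Position 2: 'd' from first, 'h' from second => "dh"
Result: bgcjdh

bgcjdh


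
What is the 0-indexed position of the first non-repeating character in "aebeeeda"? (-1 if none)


Input: aebeeeda
Character frequencies:
  'a': 2
  'b': 1
  'd': 1
  'e': 4
Scanning left to right for freq == 1:
  Position 0 ('a'): freq=2, skip
  Position 1 ('e'): freq=4, skip
  Position 2 ('b'): unique! => answer = 2

2


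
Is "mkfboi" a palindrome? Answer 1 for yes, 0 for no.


Input: mkfboi
Reversed: iobfkm
  Compare pos 0 ('m') with pos 5 ('i'): MISMATCH
  Compare pos 1 ('k') with pos 4 ('o'): MISMATCH
  Compare pos 2 ('f') with pos 3 ('b'): MISMATCH
Result: not a palindrome

0


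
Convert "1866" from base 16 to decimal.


Input: "1866" in base 16
Positional expansion:
  Digit '1' (value 1) x 16^3 = 4096
  Digit '8' (value 8) x 16^2 = 2048
  Digit '6' (value 6) x 16^1 = 96
  Digit '6' (value 6) x 16^0 = 6
Sum = 6246

6246


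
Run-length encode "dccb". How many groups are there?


Input: dccb
Scanning for consecutive runs:
  Group 1: 'd' x 1 (positions 0-0)
  Group 2: 'c' x 2 (positions 1-2)
  Group 3: 'b' x 1 (positions 3-3)
Total groups: 3

3


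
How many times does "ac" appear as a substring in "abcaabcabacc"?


Searching for "ac" in "abcaabcabacc"
Scanning each position:
  Position 0: "ab" => no
  Position 1: "bc" => no
  Position 2: "ca" => no
  Position 3: "aa" => no
  Position 4: "ab" => no
  Position 5: "bc" => no
  Position 6: "ca" => no
  Position 7: "ab" => no
  Position 8: "ba" => no
  Position 9: "ac" => MATCH
  Position 10: "cc" => no
Total occurrences: 1

1


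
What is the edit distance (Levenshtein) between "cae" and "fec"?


Computing edit distance: "cae" -> "fec"
DP table:
           f    e    c
      0    1    2    3
  c   1    1    2    2
  a   2    2    2    3
  e   3    3    2    3
Edit distance = dp[3][3] = 3

3


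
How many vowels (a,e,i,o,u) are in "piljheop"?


Input: piljheop
Checking each character:
  'p' at position 0: consonant
  'i' at position 1: vowel (running total: 1)
  'l' at position 2: consonant
  'j' at position 3: consonant
  'h' at position 4: consonant
  'e' at position 5: vowel (running total: 2)
  'o' at position 6: vowel (running total: 3)
  'p' at position 7: consonant
Total vowels: 3

3


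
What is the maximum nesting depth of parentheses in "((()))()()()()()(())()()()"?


Input: "((()))()()()()()(())()()()"
Tracking depth:
  Position 0 '(': depth becomes 1
  Position 1 '(': depth becomes 2
  Position 2 '(': depth becomes 3
  Position 3 ')': depth becomes 2
  Position 4 ')': depth becomes 1
  Position 5 ')': depth becomes 0
  Position 6 '(': depth becomes 1
  Position 7 ')': depth becomes 0
  Position 8 '(': depth becomes 1
  Position 9 ')': depth becomes 0
  Position 10 '(': depth becomes 1
  Position 11 ')': depth becomes 0
  Position 12 '(': depth becomes 1
  Position 13 ')': depth becomes 0
  Position 14 '(': depth becomes 1
  Position 15 ')': depth becomes 0
  Position 16 '(': depth becomes 1
  Position 17 '(': depth becomes 2
  Position 18 ')': depth becomes 1
  Position 19 ')': depth becomes 0
  Position 20 '(': depth becomes 1
  Position 21 ')': depth becomes 0
  Position 22 '(': depth becomes 1
  Position 23 ')': depth becomes 0
  Position 24 '(': depth becomes 1
  Position 25 ')': depth becomes 0
Maximum depth reached: 3

3


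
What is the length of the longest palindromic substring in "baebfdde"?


Input: "baebfdde"
Checking substrings for palindromes:
  [5:7] "dd" (len 2) => palindrome
Longest palindromic substring: "dd" with length 2

2


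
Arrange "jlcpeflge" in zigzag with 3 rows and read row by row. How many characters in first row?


Zigzag "jlcpeflge" into 3 rows:
Placing characters:
  'j' => row 0
  'l' => row 1
  'c' => row 2
  'p' => row 1
  'e' => row 0
  'f' => row 1
  'l' => row 2
  'g' => row 1
  'e' => row 0
Rows:
  Row 0: "jee"
  Row 1: "lpfg"
  Row 2: "cl"
First row length: 3

3


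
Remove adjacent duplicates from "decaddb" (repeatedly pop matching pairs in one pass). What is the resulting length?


Input: decaddb
Stack-based adjacent duplicate removal:
  Read 'd': push. Stack: d
  Read 'e': push. Stack: de
  Read 'c': push. Stack: dec
  Read 'a': push. Stack: deca
  Read 'd': push. Stack: decad
  Read 'd': matches stack top 'd' => pop. Stack: deca
  Read 'b': push. Stack: decab
Final stack: "decab" (length 5)

5


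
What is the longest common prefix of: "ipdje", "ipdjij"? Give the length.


Words: ipdje, ipdjij
  Position 0: all 'i' => match
  Position 1: all 'p' => match
  Position 2: all 'd' => match
  Position 3: all 'j' => match
  Position 4: ('e', 'i') => mismatch, stop
LCP = "ipdj" (length 4)

4


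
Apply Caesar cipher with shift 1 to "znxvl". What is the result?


Caesar cipher: shift "znxvl" by 1
  'z' (pos 25) + 1 = pos 0 = 'a'
  'n' (pos 13) + 1 = pos 14 = 'o'
  'x' (pos 23) + 1 = pos 24 = 'y'
  'v' (pos 21) + 1 = pos 22 = 'w'
  'l' (pos 11) + 1 = pos 12 = 'm'
Result: aoywm

aoywm


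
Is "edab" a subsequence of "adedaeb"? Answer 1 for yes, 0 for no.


Check if "edab" is a subsequence of "adedaeb"
Greedy scan:
  Position 0 ('a'): no match needed
  Position 1 ('d'): no match needed
  Position 2 ('e'): matches sub[0] = 'e'
  Position 3 ('d'): matches sub[1] = 'd'
  Position 4 ('a'): matches sub[2] = 'a'
  Position 5 ('e'): no match needed
  Position 6 ('b'): matches sub[3] = 'b'
All 4 characters matched => is a subsequence

1


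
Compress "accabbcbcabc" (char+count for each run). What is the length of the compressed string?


Input: accabbcbcabc
Runs:
  'a' x 1 => "a1"
  'c' x 2 => "c2"
  'a' x 1 => "a1"
  'b' x 2 => "b2"
  'c' x 1 => "c1"
  'b' x 1 => "b1"
  'c' x 1 => "c1"
  'a' x 1 => "a1"
  'b' x 1 => "b1"
  'c' x 1 => "c1"
Compressed: "a1c2a1b2c1b1c1a1b1c1"
Compressed length: 20

20


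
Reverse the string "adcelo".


Input: adcelo
Reading characters right to left:
  Position 5: 'o'
  Position 4: 'l'
  Position 3: 'e'
  Position 2: 'c'
  Position 1: 'd'
  Position 0: 'a'
Reversed: olecda

olecda


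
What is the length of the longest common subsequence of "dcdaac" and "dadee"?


LCS of "dcdaac" and "dadee"
DP table:
           d    a    d    e    e
      0    0    0    0    0    0
  d   0    1    1    1    1    1
  c   0    1    1    1    1    1
  d   0    1    1    2    2    2
  a   0    1    2    2    2    2
  a   0    1    2    2    2    2
  c   0    1    2    2    2    2
LCS length = dp[6][5] = 2

2


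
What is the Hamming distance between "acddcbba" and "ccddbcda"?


Comparing "acddcbba" and "ccddbcda" position by position:
  Position 0: 'a' vs 'c' => differ
  Position 1: 'c' vs 'c' => same
  Position 2: 'd' vs 'd' => same
  Position 3: 'd' vs 'd' => same
  Position 4: 'c' vs 'b' => differ
  Position 5: 'b' vs 'c' => differ
  Position 6: 'b' vs 'd' => differ
  Position 7: 'a' vs 'a' => same
Total differences (Hamming distance): 4

4


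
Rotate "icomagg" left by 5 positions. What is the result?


Input: "icomagg", rotate left by 5
First 5 characters: "icoma"
Remaining characters: "gg"
Concatenate remaining + first: "gg" + "icoma" = "ggicoma"

ggicoma


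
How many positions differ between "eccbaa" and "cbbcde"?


Comparing "eccbaa" and "cbbcde" position by position:
  Position 0: 'e' vs 'c' => DIFFER
  Position 1: 'c' vs 'b' => DIFFER
  Position 2: 'c' vs 'b' => DIFFER
  Position 3: 'b' vs 'c' => DIFFER
  Position 4: 'a' vs 'd' => DIFFER
  Position 5: 'a' vs 'e' => DIFFER
Positions that differ: 6

6


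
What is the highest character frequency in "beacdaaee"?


Input: beacdaaee
Character counts:
  'a': 3
  'b': 1
  'c': 1
  'd': 1
  'e': 3
Maximum frequency: 3

3


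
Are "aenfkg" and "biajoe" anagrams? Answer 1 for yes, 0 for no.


Strings: "aenfkg", "biajoe"
Sorted first:  aefgkn
Sorted second: abeijo
Differ at position 1: 'e' vs 'b' => not anagrams

0


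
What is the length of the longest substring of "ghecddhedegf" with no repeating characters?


Input: "ghecddhedegf"
Sliding window (track last position of each char):
  Position 0 ('g'): window [0,0] length 1 -- new best
  Position 1 ('h'): window [0,1] length 2 -- new best
  Position 2 ('e'): window [0,2] length 3 -- new best
  Position 3 ('c'): window [0,3] length 4 -- new best
  Position 4 ('d'): window [0,4] length 5 -- new best
  Position 5 ('d'): repeat (last at 4), move window start to 5
  Position 5 ('d'): window [5,5] length 1
  Position 6 ('h'): window [5,6] length 2
  Position 7 ('e'): window [5,7] length 3
  Position 8 ('d'): repeat (last at 5), move window start to 6
  Position 8 ('d'): window [6,8] length 3
  Position 9 ('e'): repeat (last at 7), move window start to 8
  Position 9 ('e'): window [8,9] length 2
  Position 10 ('g'): window [8,10] length 3
  Position 11 ('f'): window [8,11] length 4
Longest substring with no repeats: "ghecd" with length 5

5


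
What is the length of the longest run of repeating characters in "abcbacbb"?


Input: "abcbacbb"
Scanning for longest run:
  Position 1 ('b'): new char, reset run to 1
  Position 2 ('c'): new char, reset run to 1
  Position 3 ('b'): new char, reset run to 1
  Position 4 ('a'): new char, reset run to 1
  Position 5 ('c'): new char, reset run to 1
  Position 6 ('b'): new char, reset run to 1
  Position 7 ('b'): continues run of 'b', length=2
Longest run: 'b' with length 2

2


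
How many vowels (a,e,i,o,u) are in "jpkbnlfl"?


Input: jpkbnlfl
Checking each character:
  'j' at position 0: consonant
  'p' at position 1: consonant
  'k' at position 2: consonant
  'b' at position 3: consonant
  'n' at position 4: consonant
  'l' at position 5: consonant
  'f' at position 6: consonant
  'l' at position 7: consonant
Total vowels: 0

0


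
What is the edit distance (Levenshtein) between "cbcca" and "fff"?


Computing edit distance: "cbcca" -> "fff"
DP table:
           f    f    f
      0    1    2    3
  c   1    1    2    3
  b   2    2    2    3
  c   3    3    3    3
  c   4    4    4    4
  a   5    5    5    5
Edit distance = dp[5][3] = 5

5


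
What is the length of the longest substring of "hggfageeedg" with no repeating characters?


Input: "hggfageeedg"
Sliding window (track last position of each char):
  Position 0 ('h'): window [0,0] length 1 -- new best
  Position 1 ('g'): window [0,1] length 2 -- new best
  Position 2 ('g'): repeat (last at 1), move window start to 2
  Position 2 ('g'): window [2,2] length 1
  Position 3 ('f'): window [2,3] length 2
  Position 4 ('a'): window [2,4] length 3 -- new best
  Position 5 ('g'): repeat (last at 2), move window start to 3
  Position 5 ('g'): window [3,5] length 3
  Position 6 ('e'): window [3,6] length 4 -- new best
  Position 7 ('e'): repeat (last at 6), move window start to 7
  Position 7 ('e'): window [7,7] length 1
  Position 8 ('e'): repeat (last at 7), move window start to 8
  Position 8 ('e'): window [8,8] length 1
  Position 9 ('d'): window [8,9] length 2
  Position 10 ('g'): window [8,10] length 3
Longest substring with no repeats: "fage" with length 4

4


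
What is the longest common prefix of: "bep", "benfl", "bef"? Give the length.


Words: bep, benfl, bef
  Position 0: all 'b' => match
  Position 1: all 'e' => match
  Position 2: ('p', 'n', 'f') => mismatch, stop
LCP = "be" (length 2)

2


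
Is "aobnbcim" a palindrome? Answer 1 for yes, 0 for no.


Input: aobnbcim
Reversed: micbnboa
  Compare pos 0 ('a') with pos 7 ('m'): MISMATCH
  Compare pos 1 ('o') with pos 6 ('i'): MISMATCH
  Compare pos 2 ('b') with pos 5 ('c'): MISMATCH
  Compare pos 3 ('n') with pos 4 ('b'): MISMATCH
Result: not a palindrome

0


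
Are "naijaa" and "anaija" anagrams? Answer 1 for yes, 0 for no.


Strings: "naijaa", "anaija"
Sorted first:  aaaijn
Sorted second: aaaijn
Sorted forms match => anagrams

1


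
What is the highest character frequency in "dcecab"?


Input: dcecab
Character counts:
  'a': 1
  'b': 1
  'c': 2
  'd': 1
  'e': 1
Maximum frequency: 2

2


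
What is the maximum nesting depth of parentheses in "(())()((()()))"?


Input: "(())()((()()))"
Tracking depth:
  Position 0 '(': depth becomes 1
  Position 1 '(': depth becomes 2
  Position 2 ')': depth becomes 1
  Position 3 ')': depth becomes 0
  Position 4 '(': depth becomes 1
  Position 5 ')': depth becomes 0
  Position 6 '(': depth becomes 1
  Position 7 '(': depth becomes 2
  Position 8 '(': depth becomes 3
  Position 9 ')': depth becomes 2
  Position 10 '(': depth becomes 3
  Position 11 ')': depth becomes 2
  Position 12 ')': depth becomes 1
  Position 13 ')': depth becomes 0
Maximum depth reached: 3

3


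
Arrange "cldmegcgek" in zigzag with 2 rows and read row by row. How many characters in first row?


Zigzag "cldmegcgek" into 2 rows:
Placing characters:
  'c' => row 0
  'l' => row 1
  'd' => row 0
  'm' => row 1
  'e' => row 0
  'g' => row 1
  'c' => row 0
  'g' => row 1
  'e' => row 0
  'k' => row 1
Rows:
  Row 0: "cdece"
  Row 1: "lmggk"
First row length: 5

5
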